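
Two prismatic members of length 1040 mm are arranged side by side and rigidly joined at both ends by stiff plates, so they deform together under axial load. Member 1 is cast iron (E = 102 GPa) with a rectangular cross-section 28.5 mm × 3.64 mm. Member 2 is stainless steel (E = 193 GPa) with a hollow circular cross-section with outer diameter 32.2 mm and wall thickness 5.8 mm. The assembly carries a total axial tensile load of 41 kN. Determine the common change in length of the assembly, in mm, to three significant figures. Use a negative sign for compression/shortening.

A_1 = 103.7 mm².
A_2 = 481 mm².
Equal strain + equilibrium ⇒ each member carries load in proportion to AE: A₁E₁ = 10580000 N, A₂E₂ = 92840000 N, ΣAE = 103400000 N.
δ = PL/ΣAE = 41000·1040/103400000 = 0.4123 mm.

0.412 mm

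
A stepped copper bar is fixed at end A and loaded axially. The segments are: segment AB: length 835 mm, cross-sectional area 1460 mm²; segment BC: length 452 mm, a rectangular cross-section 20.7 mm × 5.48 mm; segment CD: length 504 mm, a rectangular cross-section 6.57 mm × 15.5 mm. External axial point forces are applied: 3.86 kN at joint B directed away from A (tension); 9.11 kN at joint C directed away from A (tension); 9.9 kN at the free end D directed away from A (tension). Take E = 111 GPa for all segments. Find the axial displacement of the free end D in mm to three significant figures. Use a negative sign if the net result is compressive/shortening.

1.24 mm

Internal axial forces (sectioning from the free end, tension +): N_CD = 9.9 kN, N_BC = 19.01 kN, N_AB = 22.87 kN.
A_BC = 113.4 mm².
A_CD = 101.8 mm².
δ_AB = 22870·835/(1460·111000) = 0.1178 mm
δ_BC = 19010·452/(113.4·111000) = 0.6824 mm
δ_CD = 9900·504/(101.8·111000) = 0.4414 mm
δ = Σδ_i = 1.242 mm.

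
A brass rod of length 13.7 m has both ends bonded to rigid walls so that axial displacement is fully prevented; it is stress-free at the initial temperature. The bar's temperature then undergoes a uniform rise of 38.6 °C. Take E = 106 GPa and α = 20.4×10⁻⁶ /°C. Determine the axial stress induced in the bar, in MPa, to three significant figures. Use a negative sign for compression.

-83.5 MPa

Free thermal expansion αLΔT = 20.4e-6 · 13700 · 38.6 = 10.79 mm.
The walls impose strain ε = −(10.79)/13700 = -7.8744e-04; σ = Eε = 106000 · -7.8744e-04 = -83.47 MPa.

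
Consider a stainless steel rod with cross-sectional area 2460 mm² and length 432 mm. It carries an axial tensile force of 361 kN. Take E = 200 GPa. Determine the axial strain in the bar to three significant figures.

7.34e-04

σ = N/A = 146.7 MPa; ε = σ/E = 146.7/200000 = 7.337e-04.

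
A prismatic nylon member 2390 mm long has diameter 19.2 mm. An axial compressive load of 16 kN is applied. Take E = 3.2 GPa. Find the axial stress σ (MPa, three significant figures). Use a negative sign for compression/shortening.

-55.3 MPa

A = 289.5 mm².
σ = N/A = -16000/289.5 = -55.26 MPa.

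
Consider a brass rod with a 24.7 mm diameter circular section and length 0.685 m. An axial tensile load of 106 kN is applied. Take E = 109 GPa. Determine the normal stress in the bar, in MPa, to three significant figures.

221 MPa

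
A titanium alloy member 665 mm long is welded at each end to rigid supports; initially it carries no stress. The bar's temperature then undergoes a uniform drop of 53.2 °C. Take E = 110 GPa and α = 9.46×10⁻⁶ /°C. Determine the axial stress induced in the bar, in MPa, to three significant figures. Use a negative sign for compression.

55.4 MPa

Free thermal expansion αLΔT = 9.46e-6 · 665 · -53.2 = -0.3347 mm.
The walls impose strain ε = −(-0.3347)/665 = 5.0327e-04; σ = Eε = 110000 · 5.0327e-04 = 55.36 MPa.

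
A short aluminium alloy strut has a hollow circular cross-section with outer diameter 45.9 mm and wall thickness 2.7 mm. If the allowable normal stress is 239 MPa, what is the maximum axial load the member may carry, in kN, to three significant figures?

A = 366.4 mm².
P_max = σ_allow · A = 239 · 366.4 = 87580 N = 87.58 kN.

87.6 kN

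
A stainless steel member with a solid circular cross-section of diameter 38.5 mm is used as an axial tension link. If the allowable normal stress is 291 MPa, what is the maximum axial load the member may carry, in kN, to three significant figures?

A = 1164 mm².
P_max = σ_allow · A = 291 · 1164 = 338800 N = 338.8 kN.

339 kN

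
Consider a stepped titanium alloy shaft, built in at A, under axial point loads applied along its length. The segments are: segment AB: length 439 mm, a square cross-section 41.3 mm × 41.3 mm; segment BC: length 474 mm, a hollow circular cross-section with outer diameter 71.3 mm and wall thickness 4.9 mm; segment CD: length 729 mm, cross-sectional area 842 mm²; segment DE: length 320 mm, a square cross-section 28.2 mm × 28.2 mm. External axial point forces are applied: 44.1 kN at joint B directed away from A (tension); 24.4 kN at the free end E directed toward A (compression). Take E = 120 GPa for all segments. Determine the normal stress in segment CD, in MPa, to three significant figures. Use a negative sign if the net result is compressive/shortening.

-29.0 MPa

Internal axial forces (sectioning from the free end, tension +): N_DE = -24.4 kN, N_CD = -24.4 kN, N_BC = -24.4 kN, N_AB = 19.7 kN.
σ_CD = N_CD/A_CD = -24400/842 = -28.98 MPa.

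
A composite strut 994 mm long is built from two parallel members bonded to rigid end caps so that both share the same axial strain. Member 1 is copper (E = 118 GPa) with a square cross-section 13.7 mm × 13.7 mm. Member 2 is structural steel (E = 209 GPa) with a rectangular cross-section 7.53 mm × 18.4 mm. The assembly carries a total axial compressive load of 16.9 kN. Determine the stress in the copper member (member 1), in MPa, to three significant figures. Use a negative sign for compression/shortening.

-39.0 MPa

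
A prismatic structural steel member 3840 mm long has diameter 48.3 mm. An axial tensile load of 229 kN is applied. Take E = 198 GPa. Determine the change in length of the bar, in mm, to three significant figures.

2.42 mm

A = 1832 mm².
δ_mech = NL/(AE) = 229000·3840/(1832·198000) = 2.424 mm.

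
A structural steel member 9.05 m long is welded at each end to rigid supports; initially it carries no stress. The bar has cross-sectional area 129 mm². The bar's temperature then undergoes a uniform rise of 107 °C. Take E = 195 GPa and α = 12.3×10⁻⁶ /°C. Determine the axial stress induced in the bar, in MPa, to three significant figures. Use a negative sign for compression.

Free thermal expansion αLΔT = 12.3e-6 · 9050 · 107 = 11.91 mm.
The walls impose strain ε = −(11.91)/9050 = -1.3161e-03; σ = Eε = 195000 · -1.3161e-03 = -256.6 MPa.

-257 MPa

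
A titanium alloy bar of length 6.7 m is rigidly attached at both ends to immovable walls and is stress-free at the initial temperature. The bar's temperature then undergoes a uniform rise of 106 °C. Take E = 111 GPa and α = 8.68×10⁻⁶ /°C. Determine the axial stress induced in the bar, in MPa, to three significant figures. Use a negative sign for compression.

-102 MPa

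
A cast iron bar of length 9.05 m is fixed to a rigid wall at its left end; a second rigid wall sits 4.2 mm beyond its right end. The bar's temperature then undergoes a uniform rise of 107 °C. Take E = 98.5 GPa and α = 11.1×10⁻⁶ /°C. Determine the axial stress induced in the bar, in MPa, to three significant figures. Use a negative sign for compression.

Free thermal expansion αLΔT = 11.1e-6 · 9050 · 107 = 10.75 mm.
The walls engage after the gap closes; constrained expansion = 10.75 − 4.2 = 6.549 mm.
The walls impose strain ε = −(6.549)/9050 = -7.2361e-04; σ = Eε = 98500 · -7.2361e-04 = -71.28 MPa.

-71.3 MPa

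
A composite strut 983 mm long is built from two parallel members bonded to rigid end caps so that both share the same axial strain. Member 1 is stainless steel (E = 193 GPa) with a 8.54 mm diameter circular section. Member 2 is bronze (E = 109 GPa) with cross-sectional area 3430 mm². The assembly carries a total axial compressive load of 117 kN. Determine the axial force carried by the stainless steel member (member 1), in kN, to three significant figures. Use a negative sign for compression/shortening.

A_1 = 57.28 mm².
Equal strain + equilibrium ⇒ each member carries load in proportion to AE: A₁E₁ = 11060000 N, A₂E₂ = 373900000 N, ΣAE = 384900000 N.
F₁ = P·A₁E₁/ΣAE = -117000·11060000/384900000 = -3360 N.

-3.36 kN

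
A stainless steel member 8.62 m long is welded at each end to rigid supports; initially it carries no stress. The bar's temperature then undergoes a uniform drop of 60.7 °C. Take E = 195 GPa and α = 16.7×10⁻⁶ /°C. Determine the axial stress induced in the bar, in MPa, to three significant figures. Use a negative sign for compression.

Free thermal expansion αLΔT = 16.7e-6 · 8620 · -60.7 = -8.738 mm.
The walls impose strain ε = −(-8.738)/8620 = 1.0137e-03; σ = Eε = 195000 · 1.0137e-03 = 197.7 MPa.

198 MPa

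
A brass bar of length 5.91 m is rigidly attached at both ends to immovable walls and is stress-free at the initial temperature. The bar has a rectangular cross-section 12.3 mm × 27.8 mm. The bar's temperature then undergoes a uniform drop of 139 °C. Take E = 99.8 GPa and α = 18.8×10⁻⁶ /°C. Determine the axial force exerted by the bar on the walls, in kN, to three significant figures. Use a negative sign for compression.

89.2 kN

Free thermal expansion αLΔT = 18.8e-6 · 5910 · -139 = -15.44 mm.
The walls impose strain ε = −(-15.44)/5910 = 2.6132e-03; σ = Eε = 99800 · 2.6132e-03 = 260.8 MPa.
Wall reaction R = σ·A = 260.8·341.9 = 89180 N = 89.18 kN.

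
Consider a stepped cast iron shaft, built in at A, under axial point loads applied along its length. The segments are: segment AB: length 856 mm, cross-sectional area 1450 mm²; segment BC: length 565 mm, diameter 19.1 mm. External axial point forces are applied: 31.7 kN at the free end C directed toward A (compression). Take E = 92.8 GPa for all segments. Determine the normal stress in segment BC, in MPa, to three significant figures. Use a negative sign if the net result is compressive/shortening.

-111 MPa

Internal axial forces (sectioning from the free end, tension +): N_BC = -31.7 kN, N_AB = -31.7 kN.
A_BC = 286.5 mm².
σ_BC = N_BC/A_BC = -31700/286.5 = -110.6 MPa.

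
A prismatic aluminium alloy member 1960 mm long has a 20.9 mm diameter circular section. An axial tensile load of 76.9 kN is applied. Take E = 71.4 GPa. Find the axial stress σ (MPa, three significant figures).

224 MPa

A = 343.1 mm².
σ = N/A = 76900/343.1 = 224.2 MPa.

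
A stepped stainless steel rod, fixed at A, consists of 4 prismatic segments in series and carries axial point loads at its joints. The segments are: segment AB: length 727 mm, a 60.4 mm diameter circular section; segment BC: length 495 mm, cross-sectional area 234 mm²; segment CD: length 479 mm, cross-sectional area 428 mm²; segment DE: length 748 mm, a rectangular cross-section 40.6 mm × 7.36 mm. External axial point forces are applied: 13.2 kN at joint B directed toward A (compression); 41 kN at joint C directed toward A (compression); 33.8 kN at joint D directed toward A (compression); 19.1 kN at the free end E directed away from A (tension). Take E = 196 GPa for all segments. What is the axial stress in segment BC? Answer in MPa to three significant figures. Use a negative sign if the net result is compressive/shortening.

-238 MPa

Internal axial forces (sectioning from the free end, tension +): N_DE = 19.1 kN, N_CD = -14.7 kN, N_BC = -55.7 kN, N_AB = -68.9 kN.
σ_BC = N_BC/A_BC = -55700/234 = -238 MPa.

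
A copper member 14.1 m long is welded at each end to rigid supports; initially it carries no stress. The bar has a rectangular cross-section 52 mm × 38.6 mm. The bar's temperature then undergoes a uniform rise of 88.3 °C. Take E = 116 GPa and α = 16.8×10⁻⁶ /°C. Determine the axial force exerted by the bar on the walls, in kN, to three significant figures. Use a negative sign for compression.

-345 kN

Free thermal expansion αLΔT = 16.8e-6 · 14100 · 88.3 = 20.92 mm.
The walls impose strain ε = −(20.92)/14100 = -1.4834e-03; σ = Eε = 116000 · -1.4834e-03 = -172.1 MPa.
Wall reaction R = σ·A = -172.1·2007 = -345400 N = -345.4 kN.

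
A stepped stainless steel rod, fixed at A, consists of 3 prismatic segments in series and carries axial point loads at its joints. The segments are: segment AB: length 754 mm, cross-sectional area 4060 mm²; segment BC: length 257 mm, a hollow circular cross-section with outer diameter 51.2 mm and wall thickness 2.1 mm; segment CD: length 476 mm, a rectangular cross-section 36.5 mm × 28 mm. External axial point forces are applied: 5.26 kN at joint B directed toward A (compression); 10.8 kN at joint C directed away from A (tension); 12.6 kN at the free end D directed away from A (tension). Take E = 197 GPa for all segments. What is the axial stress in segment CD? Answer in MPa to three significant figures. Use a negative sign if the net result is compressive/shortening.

12.3 MPa

Internal axial forces (sectioning from the free end, tension +): N_CD = 12.6 kN, N_BC = 23.4 kN, N_AB = 18.14 kN.
A_CD = 1022 mm².
σ_CD = N_CD/A_CD = 12600/1022 = 12.33 MPa.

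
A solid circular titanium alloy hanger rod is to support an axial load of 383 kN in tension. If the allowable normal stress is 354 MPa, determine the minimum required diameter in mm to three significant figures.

Required area A ≥ P/σ_allow = 383000/354 = 1082 mm².
For a solid circular section, d ≥ √(4A/π) = 37.12 mm.

37.1 mm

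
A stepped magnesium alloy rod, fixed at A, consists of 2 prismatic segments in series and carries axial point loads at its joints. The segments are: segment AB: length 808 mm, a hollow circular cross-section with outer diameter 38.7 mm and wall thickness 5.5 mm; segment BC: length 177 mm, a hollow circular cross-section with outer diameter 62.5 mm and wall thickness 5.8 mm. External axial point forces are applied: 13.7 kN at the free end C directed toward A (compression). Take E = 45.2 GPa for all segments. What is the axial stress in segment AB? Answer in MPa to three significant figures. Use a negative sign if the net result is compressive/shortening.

-23.9 MPa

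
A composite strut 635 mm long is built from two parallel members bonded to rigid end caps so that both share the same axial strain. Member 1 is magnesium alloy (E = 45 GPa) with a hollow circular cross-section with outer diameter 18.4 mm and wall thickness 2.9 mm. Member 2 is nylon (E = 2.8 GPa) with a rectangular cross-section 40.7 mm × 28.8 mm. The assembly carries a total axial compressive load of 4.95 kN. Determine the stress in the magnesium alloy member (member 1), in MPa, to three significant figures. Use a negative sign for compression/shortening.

-23.1 MPa

A_1 = 141.2 mm².
A_2 = 1172 mm².
Equal strain + equilibrium ⇒ each member carries load in proportion to AE: A₁E₁ = 6355000 N, A₂E₂ = 3282000 N, ΣAE = 9637000 N.
σ₁ = P·E₁/ΣAE = -4950·45000/9637000 = -23.11 MPa.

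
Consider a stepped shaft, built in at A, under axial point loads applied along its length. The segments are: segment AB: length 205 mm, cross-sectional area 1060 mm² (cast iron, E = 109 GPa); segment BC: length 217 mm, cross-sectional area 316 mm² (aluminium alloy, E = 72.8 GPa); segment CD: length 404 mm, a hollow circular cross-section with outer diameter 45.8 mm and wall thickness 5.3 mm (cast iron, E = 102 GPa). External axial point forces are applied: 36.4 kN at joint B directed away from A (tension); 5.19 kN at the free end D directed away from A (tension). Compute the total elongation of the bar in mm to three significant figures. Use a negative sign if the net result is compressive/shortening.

0.153 mm

Internal axial forces (sectioning from the free end, tension +): N_CD = 5.19 kN, N_BC = 5.19 kN, N_AB = 41.59 kN.
A_CD = 674.3 mm².
δ_AB = 41590·205/(1060·109000) = 0.07379 mm
δ_BC = 5190·217/(316·72800) = 0.04896 mm
δ_CD = 5190·404/(674.3·102000) = 0.03048 mm
δ = Σδ_i = 0.1532 mm.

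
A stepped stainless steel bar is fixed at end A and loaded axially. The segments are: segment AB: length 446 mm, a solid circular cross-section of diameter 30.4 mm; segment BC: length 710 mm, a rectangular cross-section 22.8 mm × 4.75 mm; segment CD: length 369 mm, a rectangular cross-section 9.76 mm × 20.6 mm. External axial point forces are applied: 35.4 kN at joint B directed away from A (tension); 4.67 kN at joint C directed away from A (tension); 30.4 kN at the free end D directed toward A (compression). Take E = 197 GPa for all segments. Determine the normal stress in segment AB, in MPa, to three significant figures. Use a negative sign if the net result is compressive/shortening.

13.3 MPa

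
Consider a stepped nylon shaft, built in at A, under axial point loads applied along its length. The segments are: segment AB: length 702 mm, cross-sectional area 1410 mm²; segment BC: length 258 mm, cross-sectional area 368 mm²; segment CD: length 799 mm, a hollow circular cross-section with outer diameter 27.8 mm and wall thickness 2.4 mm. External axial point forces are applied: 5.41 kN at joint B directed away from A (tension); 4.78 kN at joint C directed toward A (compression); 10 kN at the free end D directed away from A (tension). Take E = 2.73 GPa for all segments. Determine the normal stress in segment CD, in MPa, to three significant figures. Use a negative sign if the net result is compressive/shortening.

Internal axial forces (sectioning from the free end, tension +): N_CD = 10 kN, N_BC = 5.22 kN, N_AB = 10.63 kN.
A_CD = 191.5 mm².
σ_CD = N_CD/A_CD = 10000/191.5 = 52.22 MPa.

52.2 MPa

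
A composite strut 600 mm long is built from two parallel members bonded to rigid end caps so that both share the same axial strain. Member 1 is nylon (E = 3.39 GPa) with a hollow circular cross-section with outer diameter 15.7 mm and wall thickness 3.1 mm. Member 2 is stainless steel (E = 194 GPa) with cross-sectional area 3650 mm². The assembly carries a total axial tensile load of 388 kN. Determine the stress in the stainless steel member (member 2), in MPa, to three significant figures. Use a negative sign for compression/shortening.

106 MPa

A_1 = 122.7 mm².
Equal strain + equilibrium ⇒ each member carries load in proportion to AE: A₁E₁ = 416000 N, A₂E₂ = 708100000 N, ΣAE = 708500000 N.
σ₂ = P·E₂/ΣAE = 388000·194000/708500000 = 106.2 MPa.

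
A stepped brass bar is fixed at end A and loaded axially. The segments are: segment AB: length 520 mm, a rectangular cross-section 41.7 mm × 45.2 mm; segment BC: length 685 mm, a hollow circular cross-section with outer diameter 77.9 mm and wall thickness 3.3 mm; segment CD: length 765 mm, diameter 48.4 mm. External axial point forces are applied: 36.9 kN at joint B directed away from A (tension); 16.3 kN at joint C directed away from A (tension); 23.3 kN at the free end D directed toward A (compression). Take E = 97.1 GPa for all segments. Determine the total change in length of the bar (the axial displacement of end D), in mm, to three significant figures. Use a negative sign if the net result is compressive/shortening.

-0.0787 mm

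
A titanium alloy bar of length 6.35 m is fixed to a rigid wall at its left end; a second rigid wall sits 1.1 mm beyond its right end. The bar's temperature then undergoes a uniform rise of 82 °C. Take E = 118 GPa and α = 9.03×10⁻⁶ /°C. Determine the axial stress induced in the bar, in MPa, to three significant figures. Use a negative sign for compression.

Free thermal expansion αLΔT = 9.03e-6 · 6350 · 82 = 4.702 mm.
The walls engage after the gap closes; constrained expansion = 4.702 − 1.1 = 3.602 mm.
The walls impose strain ε = −(3.602)/6350 = -5.6723e-04; σ = Eε = 118000 · -5.6723e-04 = -66.93 MPa.

-66.9 MPa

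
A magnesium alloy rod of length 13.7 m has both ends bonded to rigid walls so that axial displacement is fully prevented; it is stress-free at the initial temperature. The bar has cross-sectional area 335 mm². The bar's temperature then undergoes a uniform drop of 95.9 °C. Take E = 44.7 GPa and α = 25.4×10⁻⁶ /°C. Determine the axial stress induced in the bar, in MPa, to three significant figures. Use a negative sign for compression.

109 MPa

Free thermal expansion αLΔT = 25.4e-6 · 13700 · -95.9 = -33.37 mm.
The walls impose strain ε = −(-33.37)/13700 = 2.4359e-03; σ = Eε = 44700 · 2.4359e-03 = 108.9 MPa.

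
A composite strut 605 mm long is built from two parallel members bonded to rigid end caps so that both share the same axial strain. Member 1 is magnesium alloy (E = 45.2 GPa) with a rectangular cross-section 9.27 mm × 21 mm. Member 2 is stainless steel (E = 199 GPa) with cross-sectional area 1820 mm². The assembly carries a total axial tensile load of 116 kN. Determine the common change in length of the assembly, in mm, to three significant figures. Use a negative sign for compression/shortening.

0.189 mm

A_1 = 194.7 mm².
Equal strain + equilibrium ⇒ each member carries load in proportion to AE: A₁E₁ = 8799000 N, A₂E₂ = 362200000 N, ΣAE = 371000000 N.
δ = PL/ΣAE = 116000·605/371000000 = 0.1892 mm.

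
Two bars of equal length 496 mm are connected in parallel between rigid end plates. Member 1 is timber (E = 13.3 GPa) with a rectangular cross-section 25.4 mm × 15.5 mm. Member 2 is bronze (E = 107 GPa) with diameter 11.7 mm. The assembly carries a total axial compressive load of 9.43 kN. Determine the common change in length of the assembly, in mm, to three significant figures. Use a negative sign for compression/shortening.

A_1 = 393.7 mm².
A_2 = 107.5 mm².
Equal strain + equilibrium ⇒ each member carries load in proportion to AE: A₁E₁ = 5236000 N, A₂E₂ = 11500000 N, ΣAE = 16740000 N.
δ = PL/ΣAE = -9430·496/16740000 = -0.2794 mm.

-0.279 mm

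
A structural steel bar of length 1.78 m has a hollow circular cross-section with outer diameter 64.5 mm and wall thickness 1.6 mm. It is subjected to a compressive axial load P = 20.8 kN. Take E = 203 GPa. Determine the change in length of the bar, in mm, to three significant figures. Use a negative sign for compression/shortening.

-0.577 mm

A = 316.2 mm².
δ_mech = NL/(AE) = -20800·1780/(316.2·203000) = -0.5769 mm.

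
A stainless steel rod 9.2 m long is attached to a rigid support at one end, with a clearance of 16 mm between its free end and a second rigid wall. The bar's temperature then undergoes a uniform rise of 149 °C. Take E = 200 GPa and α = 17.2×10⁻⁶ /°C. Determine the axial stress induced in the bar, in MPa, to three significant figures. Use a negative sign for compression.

Free thermal expansion αLΔT = 17.2e-6 · 9200 · 149 = 23.58 mm.
The walls engage after the gap closes; constrained expansion = 23.58 − 16 = 7.578 mm.
The walls impose strain ε = −(7.578)/9200 = -8.2367e-04; σ = Eε = 200000 · -8.2367e-04 = -164.7 MPa.

-165 MPa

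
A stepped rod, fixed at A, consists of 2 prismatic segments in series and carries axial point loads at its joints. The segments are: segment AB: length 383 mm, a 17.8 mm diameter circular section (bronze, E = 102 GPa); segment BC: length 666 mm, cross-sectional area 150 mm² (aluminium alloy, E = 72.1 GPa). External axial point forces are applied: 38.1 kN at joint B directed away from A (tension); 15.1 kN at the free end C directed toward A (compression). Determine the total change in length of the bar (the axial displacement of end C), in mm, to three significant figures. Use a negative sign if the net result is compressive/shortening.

-0.583 mm

Internal axial forces (sectioning from the free end, tension +): N_BC = -15.1 kN, N_AB = 23 kN.
A_AB = 248.8 mm².
δ_AB = 23000·383/(248.8·102000) = 0.3471 mm
δ_BC = -15100·666/(150·72100) = -0.9299 mm
δ = Σδ_i = -0.5828 mm.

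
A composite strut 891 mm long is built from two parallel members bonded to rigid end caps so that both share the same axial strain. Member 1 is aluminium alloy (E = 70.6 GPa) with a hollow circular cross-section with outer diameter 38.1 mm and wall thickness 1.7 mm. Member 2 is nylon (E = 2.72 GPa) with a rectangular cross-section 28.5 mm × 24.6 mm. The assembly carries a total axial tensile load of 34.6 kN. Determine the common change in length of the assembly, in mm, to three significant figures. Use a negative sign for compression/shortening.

1.97 mm

A_1 = 194.4 mm².
A_2 = 701.1 mm².
Equal strain + equilibrium ⇒ each member carries load in proportion to AE: A₁E₁ = 13720000 N, A₂E₂ = 1907000 N, ΣAE = 15630000 N.
δ = PL/ΣAE = 34600·891/15630000 = 1.972 mm.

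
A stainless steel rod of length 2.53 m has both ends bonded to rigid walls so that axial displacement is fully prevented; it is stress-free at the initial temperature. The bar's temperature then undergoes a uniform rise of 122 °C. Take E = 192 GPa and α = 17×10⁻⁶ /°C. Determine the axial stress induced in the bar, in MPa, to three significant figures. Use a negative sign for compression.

-398 MPa

Free thermal expansion αLΔT = 17e-6 · 2530 · 122 = 5.247 mm.
The walls impose strain ε = −(5.247)/2530 = -2.0740e-03; σ = Eε = 192000 · -2.0740e-03 = -398.2 MPa.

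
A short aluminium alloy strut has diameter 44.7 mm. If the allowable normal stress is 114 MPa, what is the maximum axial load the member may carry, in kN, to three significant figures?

179 kN

A = 1569 mm².
P_max = σ_allow · A = 114 · 1569 = 178900 N = 178.9 kN.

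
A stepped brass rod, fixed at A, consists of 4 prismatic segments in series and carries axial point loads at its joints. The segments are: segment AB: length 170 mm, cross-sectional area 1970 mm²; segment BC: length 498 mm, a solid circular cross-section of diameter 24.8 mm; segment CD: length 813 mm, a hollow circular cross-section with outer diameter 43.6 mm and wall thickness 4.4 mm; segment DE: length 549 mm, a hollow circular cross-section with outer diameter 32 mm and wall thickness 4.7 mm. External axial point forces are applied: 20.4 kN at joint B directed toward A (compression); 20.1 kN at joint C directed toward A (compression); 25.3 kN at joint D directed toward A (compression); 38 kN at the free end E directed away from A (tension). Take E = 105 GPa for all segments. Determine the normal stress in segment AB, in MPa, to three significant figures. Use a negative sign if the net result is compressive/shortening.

-14.1 MPa

Internal axial forces (sectioning from the free end, tension +): N_DE = 38 kN, N_CD = 12.7 kN, N_BC = -7.4 kN, N_AB = -27.8 kN.
σ_AB = N_AB/A_AB = -27800/1970 = -14.11 MPa.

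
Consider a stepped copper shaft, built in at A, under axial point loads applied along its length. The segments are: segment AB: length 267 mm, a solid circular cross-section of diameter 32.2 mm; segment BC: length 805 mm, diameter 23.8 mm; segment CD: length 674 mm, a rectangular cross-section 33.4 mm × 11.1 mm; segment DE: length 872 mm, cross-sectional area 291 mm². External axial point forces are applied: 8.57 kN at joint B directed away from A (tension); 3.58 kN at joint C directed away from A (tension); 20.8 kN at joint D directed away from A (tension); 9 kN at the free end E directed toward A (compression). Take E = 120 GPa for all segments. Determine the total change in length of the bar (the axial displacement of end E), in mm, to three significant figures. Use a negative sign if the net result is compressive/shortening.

0.251 mm

Internal axial forces (sectioning from the free end, tension +): N_DE = -9 kN, N_CD = 11.8 kN, N_BC = 15.38 kN, N_AB = 23.95 kN.
A_AB = 814.3 mm².
A_BC = 444.9 mm².
A_CD = 370.7 mm².
δ_AB = 23950·267/(814.3·120000) = 0.06544 mm
δ_BC = 15380·805/(444.9·120000) = 0.2319 mm
δ_CD = 11800·674/(370.7·120000) = 0.1788 mm
δ_DE = -9000·872/(291·120000) = -0.2247 mm
δ = Σδ_i = 0.2514 mm.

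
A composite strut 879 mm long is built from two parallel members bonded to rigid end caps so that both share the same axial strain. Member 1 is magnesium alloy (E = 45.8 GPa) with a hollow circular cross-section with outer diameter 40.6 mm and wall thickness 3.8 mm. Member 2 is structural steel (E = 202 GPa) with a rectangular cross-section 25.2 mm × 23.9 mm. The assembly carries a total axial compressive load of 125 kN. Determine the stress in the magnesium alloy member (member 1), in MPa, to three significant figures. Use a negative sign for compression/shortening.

A_1 = 439.3 mm².
A_2 = 602.3 mm².
Equal strain + equilibrium ⇒ each member carries load in proportion to AE: A₁E₁ = 20120000 N, A₂E₂ = 121700000 N, ΣAE = 141800000 N.
σ₁ = P·E₁/ΣAE = -125000·45800/141800000 = -40.38 MPa.

-40.4 MPa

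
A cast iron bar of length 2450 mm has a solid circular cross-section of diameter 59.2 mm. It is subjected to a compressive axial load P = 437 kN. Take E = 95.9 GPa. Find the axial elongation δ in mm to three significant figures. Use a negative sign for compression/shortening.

A = 2753 mm².
δ_mech = NL/(AE) = -437000·2450/(2753·95900) = -4.056 mm.

-4.06 mm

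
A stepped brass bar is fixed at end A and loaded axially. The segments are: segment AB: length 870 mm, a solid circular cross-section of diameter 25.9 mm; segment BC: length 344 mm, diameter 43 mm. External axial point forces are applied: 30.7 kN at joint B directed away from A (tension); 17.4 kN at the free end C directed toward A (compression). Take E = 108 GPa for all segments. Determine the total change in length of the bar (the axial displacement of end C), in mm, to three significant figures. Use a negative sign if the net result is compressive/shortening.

0.165 mm

Internal axial forces (sectioning from the free end, tension +): N_BC = -17.4 kN, N_AB = 13.3 kN.
A_AB = 526.9 mm².
A_BC = 1452 mm².
δ_AB = 13300·870/(526.9·108000) = 0.2034 mm
δ_BC = -17400·344/(1452·108000) = -0.03816 mm
δ = Σδ_i = 0.1652 mm.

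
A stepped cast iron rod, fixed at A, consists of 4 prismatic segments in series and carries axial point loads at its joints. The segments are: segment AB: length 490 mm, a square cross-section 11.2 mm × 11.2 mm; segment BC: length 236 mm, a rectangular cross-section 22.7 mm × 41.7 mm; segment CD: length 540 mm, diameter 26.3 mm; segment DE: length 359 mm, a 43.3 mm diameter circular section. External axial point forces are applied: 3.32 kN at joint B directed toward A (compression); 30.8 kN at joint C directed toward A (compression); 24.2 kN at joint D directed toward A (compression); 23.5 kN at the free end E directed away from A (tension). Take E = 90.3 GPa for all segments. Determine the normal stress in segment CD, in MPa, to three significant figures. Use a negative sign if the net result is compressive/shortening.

Internal axial forces (sectioning from the free end, tension +): N_DE = 23.5 kN, N_CD = -0.7 kN, N_BC = -31.5 kN, N_AB = -34.82 kN.
A_CD = 543.3 mm².
σ_CD = N_CD/A_CD = -700/543.3 = -1.289 MPa.

-1.29 MPa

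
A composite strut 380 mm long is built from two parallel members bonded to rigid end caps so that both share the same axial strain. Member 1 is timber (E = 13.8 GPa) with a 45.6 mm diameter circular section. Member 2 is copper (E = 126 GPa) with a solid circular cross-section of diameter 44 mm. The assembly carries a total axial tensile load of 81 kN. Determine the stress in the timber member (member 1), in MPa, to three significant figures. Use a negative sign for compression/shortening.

A_1 = 1633 mm².
A_2 = 1521 mm².
Equal strain + equilibrium ⇒ each member carries load in proportion to AE: A₁E₁ = 22540000 N, A₂E₂ = 191600000 N, ΣAE = 214100000 N.
σ₁ = P·E₁/ΣAE = 81000·13800/214100000 = 5.22 MPa.

5.22 MPa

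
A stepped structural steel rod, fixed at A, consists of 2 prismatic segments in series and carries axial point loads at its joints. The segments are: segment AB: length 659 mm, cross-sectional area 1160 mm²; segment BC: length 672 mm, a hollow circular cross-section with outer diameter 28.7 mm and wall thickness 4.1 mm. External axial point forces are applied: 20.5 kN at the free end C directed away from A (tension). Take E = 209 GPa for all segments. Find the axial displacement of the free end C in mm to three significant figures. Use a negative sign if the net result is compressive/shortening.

0.264 mm

Internal axial forces (sectioning from the free end, tension +): N_BC = 20.5 kN, N_AB = 20.5 kN.
A_BC = 316.9 mm².
δ_AB = 20500·659/(1160·209000) = 0.05572 mm
δ_BC = 20500·672/(316.9·209000) = 0.208 mm
δ = Σδ_i = 0.2637 mm.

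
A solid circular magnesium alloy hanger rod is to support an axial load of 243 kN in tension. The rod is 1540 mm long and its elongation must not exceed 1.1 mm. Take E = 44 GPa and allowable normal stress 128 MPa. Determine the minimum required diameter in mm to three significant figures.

99.2 mm

Required area A ≥ P/σ_allow = 243000/128 = 1898 mm².
For a solid circular section, d ≥ √(4A/π) = 49.16 mm.
Elongation limit: A ≥ PL/(Eδ_allow) = 243000·1540/(44000·1.1) = 7732 mm² ⇒ d ≥ 99.22 mm.
The elongation limit governs.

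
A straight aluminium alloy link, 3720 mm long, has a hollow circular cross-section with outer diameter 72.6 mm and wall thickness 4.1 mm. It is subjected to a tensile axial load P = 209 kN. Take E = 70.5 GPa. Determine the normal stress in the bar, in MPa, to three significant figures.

237 MPa

A = 882.3 mm².
σ = N/A = 209000/882.3 = 236.9 MPa.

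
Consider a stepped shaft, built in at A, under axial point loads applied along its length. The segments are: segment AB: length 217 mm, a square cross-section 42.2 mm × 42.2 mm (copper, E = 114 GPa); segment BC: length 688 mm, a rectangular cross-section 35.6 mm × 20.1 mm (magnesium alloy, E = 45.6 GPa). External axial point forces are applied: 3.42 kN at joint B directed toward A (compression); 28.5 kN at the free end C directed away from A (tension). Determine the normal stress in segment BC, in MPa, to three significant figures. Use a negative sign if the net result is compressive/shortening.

39.8 MPa

Internal axial forces (sectioning from the free end, tension +): N_BC = 28.5 kN, N_AB = 25.08 kN.
A_BC = 715.6 mm².
σ_BC = N_BC/A_BC = 28500/715.6 = 39.83 MPa.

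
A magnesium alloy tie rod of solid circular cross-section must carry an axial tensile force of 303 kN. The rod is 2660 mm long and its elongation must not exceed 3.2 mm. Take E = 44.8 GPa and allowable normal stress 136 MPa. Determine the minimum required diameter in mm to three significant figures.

Required area A ≥ P/σ_allow = 303000/136 = 2228 mm².
For a solid circular section, d ≥ √(4A/π) = 53.26 mm.
Elongation limit: A ≥ PL/(Eδ_allow) = 303000·2660/(44800·3.2) = 5622 mm² ⇒ d ≥ 84.61 mm.
The elongation limit governs.

84.6 mm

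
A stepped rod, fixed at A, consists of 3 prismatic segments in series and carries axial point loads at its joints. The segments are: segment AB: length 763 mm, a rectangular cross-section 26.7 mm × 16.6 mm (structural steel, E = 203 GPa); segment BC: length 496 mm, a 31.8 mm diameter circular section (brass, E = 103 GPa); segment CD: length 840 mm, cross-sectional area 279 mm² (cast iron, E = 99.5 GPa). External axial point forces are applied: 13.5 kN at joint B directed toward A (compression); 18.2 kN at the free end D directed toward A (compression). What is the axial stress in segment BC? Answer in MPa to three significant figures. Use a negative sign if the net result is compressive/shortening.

-22.9 MPa

Internal axial forces (sectioning from the free end, tension +): N_CD = -18.2 kN, N_BC = -18.2 kN, N_AB = -31.7 kN.
A_BC = 794.2 mm².
σ_BC = N_BC/A_BC = -18200/794.2 = -22.92 MPa.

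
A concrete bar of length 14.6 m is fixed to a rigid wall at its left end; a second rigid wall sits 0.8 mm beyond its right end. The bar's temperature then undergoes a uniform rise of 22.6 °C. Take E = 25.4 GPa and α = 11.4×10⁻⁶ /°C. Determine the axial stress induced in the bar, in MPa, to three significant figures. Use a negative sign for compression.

-5.15 MPa

Free thermal expansion αLΔT = 11.4e-6 · 14600 · 22.6 = 3.762 mm.
The walls engage after the gap closes; constrained expansion = 3.762 − 0.8 = 2.962 mm.
The walls impose strain ε = −(2.962)/14600 = -2.0285e-04; σ = Eε = 25400 · -2.0285e-04 = -5.152 MPa.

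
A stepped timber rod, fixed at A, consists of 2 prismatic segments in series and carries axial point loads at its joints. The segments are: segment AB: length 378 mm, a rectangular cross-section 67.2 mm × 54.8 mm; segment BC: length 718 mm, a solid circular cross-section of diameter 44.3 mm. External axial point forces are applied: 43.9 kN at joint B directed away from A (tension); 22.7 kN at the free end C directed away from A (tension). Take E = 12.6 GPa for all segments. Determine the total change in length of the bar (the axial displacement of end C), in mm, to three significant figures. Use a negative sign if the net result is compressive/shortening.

Internal axial forces (sectioning from the free end, tension +): N_BC = 22.7 kN, N_AB = 66.6 kN.
A_AB = 3683 mm².
A_BC = 1541 mm².
δ_AB = 66600·378/(3683·12600) = 0.5426 mm
δ_BC = 22700·718/(1541·12600) = 0.8392 mm
δ = Σδ_i = 1.382 mm.

1.38 mm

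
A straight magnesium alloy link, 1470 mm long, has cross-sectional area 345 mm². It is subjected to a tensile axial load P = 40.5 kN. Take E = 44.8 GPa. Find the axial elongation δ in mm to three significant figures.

δ_mech = NL/(AE) = 40500·1470/(345·44800) = 3.852 mm.

3.85 mm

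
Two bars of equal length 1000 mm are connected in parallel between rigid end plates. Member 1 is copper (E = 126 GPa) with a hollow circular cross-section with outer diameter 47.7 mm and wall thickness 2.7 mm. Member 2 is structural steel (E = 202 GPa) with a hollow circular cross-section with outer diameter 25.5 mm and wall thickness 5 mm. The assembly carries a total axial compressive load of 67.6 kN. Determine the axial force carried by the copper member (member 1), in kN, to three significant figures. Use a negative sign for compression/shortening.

A_1 = 381.7 mm².
A_2 = 322 mm².
Equal strain + equilibrium ⇒ each member carries load in proportion to AE: A₁E₁ = 48090000 N, A₂E₂ = 65050000 N, ΣAE = 113100000 N.
F₁ = P·A₁E₁/ΣAE = -67600·48090000/113100000 = -28740 N.

-28.7 kN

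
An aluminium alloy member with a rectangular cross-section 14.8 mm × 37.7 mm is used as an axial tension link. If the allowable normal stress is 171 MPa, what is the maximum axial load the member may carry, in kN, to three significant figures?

A = 558 mm².
P_max = σ_allow · A = 171 · 558 = 95410 N = 95.41 kN.

95.4 kN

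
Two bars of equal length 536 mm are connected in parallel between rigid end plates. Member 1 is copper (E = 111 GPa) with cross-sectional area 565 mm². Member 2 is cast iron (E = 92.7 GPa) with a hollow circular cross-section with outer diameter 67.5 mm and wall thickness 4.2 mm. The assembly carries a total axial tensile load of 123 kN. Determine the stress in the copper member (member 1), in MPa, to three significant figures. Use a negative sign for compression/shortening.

97.4 MPa

A_2 = 835.2 mm².
Equal strain + equilibrium ⇒ each member carries load in proportion to AE: A₁E₁ = 62720000 N, A₂E₂ = 77430000 N, ΣAE = 140100000 N.
σ₁ = P·E₁/ΣAE = 123000·111000/140100000 = 97.42 MPa.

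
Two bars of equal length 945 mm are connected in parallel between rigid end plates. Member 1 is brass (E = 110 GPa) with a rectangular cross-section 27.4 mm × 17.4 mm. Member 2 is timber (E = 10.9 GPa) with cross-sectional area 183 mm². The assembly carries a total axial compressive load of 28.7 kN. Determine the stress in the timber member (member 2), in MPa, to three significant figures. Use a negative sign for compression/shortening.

-5.75 MPa

A_1 = 476.8 mm².
Equal strain + equilibrium ⇒ each member carries load in proportion to AE: A₁E₁ = 52440000 N, A₂E₂ = 1995000 N, ΣAE = 54440000 N.
σ₂ = P·E₂/ΣAE = -28700·10900/54440000 = -5.747 MPa.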